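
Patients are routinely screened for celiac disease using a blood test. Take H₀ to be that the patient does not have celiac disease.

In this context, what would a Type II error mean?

A Type II error is failing to reject H₀ when H₀ is false.
Here that means clearing the patient as negative when actually the patient has celiac disease.

A Type II error would mean concluding that the patient does not have celiac disease (or at least failing to establish that the patient has celiac disease) when in fact the patient has celiac disease.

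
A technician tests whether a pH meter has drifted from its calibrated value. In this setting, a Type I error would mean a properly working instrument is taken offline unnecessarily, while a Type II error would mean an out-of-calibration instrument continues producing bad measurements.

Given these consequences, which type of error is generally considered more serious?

Type II error

The Type II consequence (an out-of-calibration instrument continues producing bad measurements) is more severe than the Type I consequence (a properly working instrument is taken offline unnecessarily).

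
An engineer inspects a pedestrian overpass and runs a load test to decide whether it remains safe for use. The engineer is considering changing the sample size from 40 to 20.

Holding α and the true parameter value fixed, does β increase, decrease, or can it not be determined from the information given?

Reducing n widens both sampling distributions, so the test has less ability to distinguish Ha from H₀.

It increases.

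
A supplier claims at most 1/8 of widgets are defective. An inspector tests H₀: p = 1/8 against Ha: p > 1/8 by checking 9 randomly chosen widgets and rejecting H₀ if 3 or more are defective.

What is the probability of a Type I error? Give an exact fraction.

3083341/33554432

Under H₀, Y ~ Binomial(9, 1/8); the Type I error rate is P(Y ≥ 3).
α = 1 − P(Y ≤ 2) = 1 − 30471091/33554432 = 3083341/33554432.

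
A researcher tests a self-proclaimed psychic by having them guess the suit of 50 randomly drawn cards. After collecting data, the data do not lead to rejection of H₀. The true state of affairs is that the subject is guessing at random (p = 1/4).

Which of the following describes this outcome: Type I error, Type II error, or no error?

Neither — the decision is correct.

The conventional null hypothesis here is that the subject is guessing at random (p = 1/4).
The test retained a true H₀ — the decision matches the true state.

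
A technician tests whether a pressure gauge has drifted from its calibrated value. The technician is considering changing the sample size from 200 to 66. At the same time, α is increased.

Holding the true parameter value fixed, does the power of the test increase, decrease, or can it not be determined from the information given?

Cannot be determined from the information given.

The first change alone would make β increase; the second alone would make β decrease. Which effect dominates depends on the magnitudes, which are not given.
Since power = 1 − β, the effect on power is likewise indeterminate.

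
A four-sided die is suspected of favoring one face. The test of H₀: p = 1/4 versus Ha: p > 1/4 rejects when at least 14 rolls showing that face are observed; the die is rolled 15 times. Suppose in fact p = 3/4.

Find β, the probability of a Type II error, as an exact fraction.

β = P(fail to reject H₀ | Ha true) = P(X ≤ 13 | p = 3/4), X ~ Binomial(15, 3/4).
Equivalently, β = 1 − P(X ≥ 14) = 493824191/536870912.

493824191/536870912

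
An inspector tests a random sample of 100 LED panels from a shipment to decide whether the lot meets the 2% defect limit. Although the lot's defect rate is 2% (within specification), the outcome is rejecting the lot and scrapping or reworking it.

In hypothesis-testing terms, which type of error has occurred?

Type I error

The null hypothesis here is that the lot's defect rate is 2% (within specification).
'Rejecting the lot and scrapping or reworking it' corresponds to rejecting H₀.
H₀ was rejected but H₀ is true — a Type I error (false positive).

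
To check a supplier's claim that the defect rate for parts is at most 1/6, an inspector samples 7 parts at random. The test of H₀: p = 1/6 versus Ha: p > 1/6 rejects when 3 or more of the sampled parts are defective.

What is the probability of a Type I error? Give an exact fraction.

331/3456

The significance level is the probability, assuming p = 1/6, of seeing 3 or more defectives in 7 draws.
α = 1 − P(Y ≤ 2) = 1 − 3125/3456 = 331/3456.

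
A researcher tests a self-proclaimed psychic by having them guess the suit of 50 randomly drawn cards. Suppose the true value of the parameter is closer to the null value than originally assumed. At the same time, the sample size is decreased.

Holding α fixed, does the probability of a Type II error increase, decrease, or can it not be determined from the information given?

A smaller true effect puts the Ha sampling distribution closer to H₀, so more of it falls in the non-rejection region. A smaller sample increases the standard error, so the sampling distributions under H₀ and Ha overlap more. Both changes push β in the same direction.

It increases.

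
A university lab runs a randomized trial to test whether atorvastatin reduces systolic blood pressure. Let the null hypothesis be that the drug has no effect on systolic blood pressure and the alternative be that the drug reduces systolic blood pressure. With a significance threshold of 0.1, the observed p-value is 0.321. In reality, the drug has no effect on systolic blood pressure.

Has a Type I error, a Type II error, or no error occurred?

Since p = 0.321 ≥ α = 0.1, H₀ is not rejected.
H₀ is true (actually the drug has no effect on systolic blood pressure).
The decision matches the true state — no error.

No error (correct decision).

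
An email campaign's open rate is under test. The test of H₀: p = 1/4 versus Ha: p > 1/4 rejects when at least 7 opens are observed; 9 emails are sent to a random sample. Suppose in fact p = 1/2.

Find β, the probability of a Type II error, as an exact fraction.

233/256

Under the alternative p = 1/2, X ~ Binomial(9, 1/2); β is the probability the test does not reject, P(X < 7).
Equivalently, β = 1 − P(X ≥ 7) = 233/256.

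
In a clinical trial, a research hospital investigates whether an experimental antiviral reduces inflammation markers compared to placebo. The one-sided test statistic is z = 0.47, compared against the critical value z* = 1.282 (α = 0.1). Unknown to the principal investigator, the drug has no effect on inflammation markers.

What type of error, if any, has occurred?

No error (correct decision).

The conventional null hypothesis is that the drug has no effect on inflammation markers.
Since z = 0.47 ≤ z* = 1.282, H₀ is not rejected.
H₀ is true (actually the drug has no effect on inflammation markers).
The decision matches the true state — no error.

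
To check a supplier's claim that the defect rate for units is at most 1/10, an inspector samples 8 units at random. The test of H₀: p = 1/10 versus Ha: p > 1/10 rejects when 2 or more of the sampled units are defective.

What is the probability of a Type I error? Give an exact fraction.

18689527/100000000

α = P(reject H₀ | H₀ true) = P(Y ≥ 2 | p = 1/10), Y ~ Binomial(8, 1/10).
α = 1 − P(Y ≤ 1) = 1 − 81310473/100000000 = 18689527/100000000.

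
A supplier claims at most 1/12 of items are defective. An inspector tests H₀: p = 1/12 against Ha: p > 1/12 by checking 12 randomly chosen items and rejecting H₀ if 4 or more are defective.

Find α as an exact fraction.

The significance level is the probability, assuming p = 1/12, of seeing 4 or more defectives in 12 draws.
Computing the lower-tail complement: 1 − 2930928979913/2972033482752 = 41104502839/2972033482752.

41104502839/2972033482752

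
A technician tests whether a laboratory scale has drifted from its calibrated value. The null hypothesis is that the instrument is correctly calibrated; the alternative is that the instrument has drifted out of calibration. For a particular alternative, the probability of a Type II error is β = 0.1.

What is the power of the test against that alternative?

0.9

Power = 1 − β = 1 − 0.1 = 0.9.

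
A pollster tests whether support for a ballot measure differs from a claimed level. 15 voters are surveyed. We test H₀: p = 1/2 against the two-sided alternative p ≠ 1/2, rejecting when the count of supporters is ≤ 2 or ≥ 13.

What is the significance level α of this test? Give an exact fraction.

121/16384

The significance level is the null-hypothesis probability of the rejection region {≤2} ∪ {≥13}.
Each tail has probability (1 + 15 + 105)/32768; doubling gives α = 242/32768 = 121/16384.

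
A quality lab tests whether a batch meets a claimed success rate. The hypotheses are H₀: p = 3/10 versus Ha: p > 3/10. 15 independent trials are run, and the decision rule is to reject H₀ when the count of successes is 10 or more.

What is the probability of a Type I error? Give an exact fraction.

913130252109/250000000000000

Under H₀, S ~ Binomial(15, 3/10), and α = P(S ≥ 10).
Summing C(15,j)(3/10)^j(7/10)^{15−j} for j = 10,…,15 gives 913130252109/250000000000000.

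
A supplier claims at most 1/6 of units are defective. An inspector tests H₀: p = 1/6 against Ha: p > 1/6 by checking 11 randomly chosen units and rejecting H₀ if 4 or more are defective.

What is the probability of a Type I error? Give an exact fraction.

1444669/15116544

Under H₀, S ~ Binomial(11, 1/6); the Type I error rate is P(S ≥ 4).
α = 1 − P(S ≤ 3) = 1 − 13671875/15116544 = 1444669/15116544.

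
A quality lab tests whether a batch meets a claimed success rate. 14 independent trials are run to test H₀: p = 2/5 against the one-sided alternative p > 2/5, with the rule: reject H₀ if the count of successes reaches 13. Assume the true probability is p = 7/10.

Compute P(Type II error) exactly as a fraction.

Under the alternative p = 7/10, K ~ Binomial(14, 7/10); β is the probability the test does not reject, P(K < 13).
Equivalently, β = 1 − P(K ≥ 13) = 95252438490057/100000000000000.

95252438490057/100000000000000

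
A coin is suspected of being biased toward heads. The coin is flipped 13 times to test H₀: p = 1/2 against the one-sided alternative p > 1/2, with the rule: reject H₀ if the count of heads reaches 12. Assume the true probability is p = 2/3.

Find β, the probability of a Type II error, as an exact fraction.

β = P(fail to reject H₀ | Ha true) = P(Y ≤ 11 | p = 2/3), Y ~ Binomial(13, 2/3).
Adding the binomial probabilities P(Y=0)+…+P(Y=11) at p = 2/3 gives 510961/531441.

510961/531441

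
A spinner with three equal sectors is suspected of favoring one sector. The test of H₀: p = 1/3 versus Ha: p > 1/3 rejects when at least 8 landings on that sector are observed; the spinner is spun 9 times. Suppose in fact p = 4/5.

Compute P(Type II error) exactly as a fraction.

Under the alternative p = 4/5, X ~ Binomial(9, 4/5); β is the probability the test does not reject, P(X < 8).
Summing C(9,j)·(4/5)^j·(1/5)^{9-j} for j = 0..7 gives 1101157/1953125.

1101157/1953125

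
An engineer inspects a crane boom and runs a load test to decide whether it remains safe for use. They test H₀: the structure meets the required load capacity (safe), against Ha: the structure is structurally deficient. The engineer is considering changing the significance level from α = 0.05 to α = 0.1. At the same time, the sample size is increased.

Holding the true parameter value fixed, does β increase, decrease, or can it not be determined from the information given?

It decreases.

Relaxing α lowers the evidence threshold; under Ha, outcomes that previously fell short now trigger rejection. A larger sample reduces the standard error, pulling the sampling distribution under Ha further from the non-rejection region. Both changes push β in the same direction.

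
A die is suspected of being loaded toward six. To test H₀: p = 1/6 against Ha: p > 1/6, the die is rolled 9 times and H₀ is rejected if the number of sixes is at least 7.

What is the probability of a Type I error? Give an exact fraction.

The Type I error probability is α = P(Y ≥ 7) computed under H₀, where Y ~ Binomial(9, 1/6).
Adding the binomial terms for j = 7 through 9 with p = 1/6 yields 473/5038848.

473/5038848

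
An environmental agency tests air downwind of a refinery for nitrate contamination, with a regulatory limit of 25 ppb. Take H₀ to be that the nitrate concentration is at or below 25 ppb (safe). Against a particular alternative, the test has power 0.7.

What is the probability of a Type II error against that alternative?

0.3

Power = 1 − β, so β = 1 − 0.7 = 0.3.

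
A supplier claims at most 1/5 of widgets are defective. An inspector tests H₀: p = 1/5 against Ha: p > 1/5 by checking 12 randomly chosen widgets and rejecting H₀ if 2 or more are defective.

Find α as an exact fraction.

177031761/244140625

α = P(reject H₀ | H₀ true) = P(K ≥ 2 | p = 1/5), K ~ Binomial(12, 1/5).
Via the complement, α = 1 − Σ_{j=0}^{1} C(12,j)(1/5)^j(4/5)^{12-j} = 177031761/244140625.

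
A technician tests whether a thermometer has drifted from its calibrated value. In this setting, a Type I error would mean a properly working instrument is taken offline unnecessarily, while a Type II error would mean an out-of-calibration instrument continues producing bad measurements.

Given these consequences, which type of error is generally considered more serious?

Type II error

The Type II consequence (an out-of-calibration instrument continues producing bad measurements) is more severe than the Type I consequence (a properly working instrument is taken offline unnecessarily).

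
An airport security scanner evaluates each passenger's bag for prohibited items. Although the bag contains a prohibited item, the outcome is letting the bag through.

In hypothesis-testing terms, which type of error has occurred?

The null hypothesis here is that the bag contains no prohibited items.
'Letting the bag through' corresponds to failing to reject H₀.
H₀ was not rejected but H₀ is false — a Type II error (false negative).

Type II error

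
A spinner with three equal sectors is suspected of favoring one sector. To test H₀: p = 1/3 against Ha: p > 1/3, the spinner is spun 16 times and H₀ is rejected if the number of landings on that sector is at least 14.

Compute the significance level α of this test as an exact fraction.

Under H₀, K ~ Binomial(16, 1/3), and α = P(K ≥ 14).
P(K ≥ 14) = Σ_{j=14}^{16} C(16,j)·(1/3)^j·(2/3)^{16-j} = 19/1594323.

19/1594323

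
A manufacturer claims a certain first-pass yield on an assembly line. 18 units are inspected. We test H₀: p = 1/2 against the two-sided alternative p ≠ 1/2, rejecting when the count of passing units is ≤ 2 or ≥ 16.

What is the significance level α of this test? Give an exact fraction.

The significance level is the null-hypothesis probability of the rejection region {≤2} ∪ {≥16}.
Each tail has probability (1 + 18 + 153)/262144; doubling gives α = 344/262144 = 43/32768.

43/32768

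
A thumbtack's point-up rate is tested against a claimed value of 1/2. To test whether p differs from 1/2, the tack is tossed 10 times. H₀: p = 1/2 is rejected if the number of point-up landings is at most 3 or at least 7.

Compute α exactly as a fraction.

α = P(Y ≤ 3 or Y ≥ 7 | p = 1/2), Y ~ Binomial(10, 1/2).
By symmetry, α = 2·P(Y ≤ 3) = 2·(1 + 10 + 45 + 120)/1024 = 352/1024 = 11/32.

11/32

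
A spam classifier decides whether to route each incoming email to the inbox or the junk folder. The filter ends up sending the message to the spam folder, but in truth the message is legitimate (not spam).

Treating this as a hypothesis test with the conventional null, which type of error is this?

Type I error

The null hypothesis here is that the message is legitimate (not spam).
'Sending the message to the spam folder' corresponds to rejecting H₀.
H₀ was rejected but H₀ is true — a Type I error (false positive).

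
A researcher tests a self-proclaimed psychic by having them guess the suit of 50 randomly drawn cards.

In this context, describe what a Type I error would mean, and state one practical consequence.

With the conventional null hypothesis that the subject is guessing at random (p = 1/4):
A Type I error is rejecting H₀ when H₀ is true.
Here that means concluding the subject has some ability beyond chance when actually the subject is guessing at random (p = 1/4).

A Type I error would mean concluding that the subject performs better than chance when in fact the subject is guessing at random (p = 1/4). Consequence: a lucky guesser is credited with psychic ability.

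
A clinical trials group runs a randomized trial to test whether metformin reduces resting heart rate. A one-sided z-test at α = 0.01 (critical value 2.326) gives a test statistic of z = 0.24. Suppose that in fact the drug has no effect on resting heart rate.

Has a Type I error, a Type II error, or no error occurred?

The conventional null hypothesis is that the drug has no effect on resting heart rate.
Since z = 0.24 ≤ z* = 2.326, H₀ is not rejected.
H₀ is true (actually the drug has no effect on resting heart rate).
The decision matches the true state — no error.

No error (correct decision).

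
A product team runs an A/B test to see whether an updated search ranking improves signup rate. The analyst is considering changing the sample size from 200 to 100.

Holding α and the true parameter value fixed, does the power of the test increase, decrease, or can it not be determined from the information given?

Reducing n widens both sampling distributions, so the test has less ability to distinguish Ha from H₀.
Since power = 1 − β and β increases, power decreases.

It decreases.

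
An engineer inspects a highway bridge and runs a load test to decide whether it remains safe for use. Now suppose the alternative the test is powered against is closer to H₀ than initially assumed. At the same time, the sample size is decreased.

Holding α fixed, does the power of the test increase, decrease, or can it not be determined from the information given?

It decreases.

When the true parameter is near the null value, the test has a harder time distinguishing Ha from H₀. A smaller sample increases the standard error, so the sampling distributions under H₀ and Ha overlap more. Both changes push β in the same direction.
Since power = 1 − β and β increases, power decreases.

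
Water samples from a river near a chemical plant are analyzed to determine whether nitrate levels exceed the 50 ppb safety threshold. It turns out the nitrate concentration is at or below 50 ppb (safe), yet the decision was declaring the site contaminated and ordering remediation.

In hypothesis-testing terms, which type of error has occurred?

The null hypothesis here is that the nitrate concentration is at or below 50 ppb (safe).
'Declaring the site contaminated and ordering remediation' corresponds to rejecting H₀.
H₀ was rejected but H₀ is true — a Type I error (false positive).

Type I error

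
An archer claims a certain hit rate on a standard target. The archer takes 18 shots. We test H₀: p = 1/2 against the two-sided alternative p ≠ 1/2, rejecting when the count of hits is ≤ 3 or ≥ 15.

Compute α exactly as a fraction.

Under H₀, Y ~ Binomial(18, 1/2); α is the probability of landing in either tail, P(Y ≤ 3) + P(Y ≥ 15).
The two tails are symmetric, so α = 2·(1 + 18 + 153 + 816)/2^18 = 1976/262144 = 247/32768.

247/32768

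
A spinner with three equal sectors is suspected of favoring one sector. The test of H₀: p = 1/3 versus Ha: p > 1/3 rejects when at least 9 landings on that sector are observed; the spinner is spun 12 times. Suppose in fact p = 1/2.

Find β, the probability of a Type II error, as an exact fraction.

3797/4096

Under the alternative p = 1/2, K ~ Binomial(12, 1/2); β is the probability the test does not reject, P(K < 9).
Adding the binomial probabilities P(K=0)+…+P(K=8) at p = 1/2 gives 3797/4096.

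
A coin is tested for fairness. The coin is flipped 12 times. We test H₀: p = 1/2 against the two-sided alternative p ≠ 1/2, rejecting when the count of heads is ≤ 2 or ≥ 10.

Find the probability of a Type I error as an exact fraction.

79/2048

The significance level is the null-hypothesis probability of the rejection region {≤2} ∪ {≥10}.
Each tail has probability (1 + 12 + 66)/4096; doubling gives α = 158/4096 = 79/2048.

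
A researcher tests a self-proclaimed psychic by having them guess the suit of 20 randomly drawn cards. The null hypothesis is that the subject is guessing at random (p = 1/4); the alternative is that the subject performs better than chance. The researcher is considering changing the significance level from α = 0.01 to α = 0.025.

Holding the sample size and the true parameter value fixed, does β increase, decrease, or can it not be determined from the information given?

With a larger α the critical value moves toward the center, so more of the Ha sampling distribution lies in the rejection region.

It decreases.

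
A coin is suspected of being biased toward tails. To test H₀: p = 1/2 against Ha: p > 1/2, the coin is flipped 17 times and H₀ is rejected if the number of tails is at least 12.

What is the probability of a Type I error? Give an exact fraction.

4701/65536

α = P(reject H₀ | H₀ true) = P(K ≥ 12 | p = 1/2), with K ~ Binomial(17, 1/2).
P(K ≥ 12) = [C(17,12) + C(17,13) + C(17,14) + C(17,15) + C(17,16) + C(17,17)] / 2^17 = (6188 + 2380 + 680 + 136 + 17 + 1) / 131072 = 9402/131072 = 4701/65536.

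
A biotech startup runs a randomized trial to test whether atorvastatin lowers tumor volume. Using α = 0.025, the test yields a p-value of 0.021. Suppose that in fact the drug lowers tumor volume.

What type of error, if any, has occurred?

The conventional null hypothesis is that the drug has no effect on tumor volume.
Since p = 0.021 < α = 0.025, H₀ is rejected.
H₀ is false (actually the drug lowers tumor volume).
The decision matches the true state — no error.

Neither — the decision is correct.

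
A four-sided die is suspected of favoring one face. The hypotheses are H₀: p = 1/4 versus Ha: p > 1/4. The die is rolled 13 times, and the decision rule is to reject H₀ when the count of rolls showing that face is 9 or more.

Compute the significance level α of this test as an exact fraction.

α = P(reject H₀ | H₀ true) = P(S ≥ 9 | p = 1/4), with S ~ Binomial(13, 1/4).
Adding the binomial terms for j = 9 through 13 with p = 1/4 yields 66379/67108864.

66379/67108864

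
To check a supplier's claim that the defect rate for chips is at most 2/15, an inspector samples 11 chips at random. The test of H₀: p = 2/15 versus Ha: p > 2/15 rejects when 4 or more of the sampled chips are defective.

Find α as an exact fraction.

The significance level is the probability, assuming p = 2/15, of seeing 4 or more defectives in 11 draws.
Via the complement, α = 1 − Σ_{j=0}^{3} C(11,j)(2/15)^j(13/15)^{11-j} = 27663615392/576650390625.

27663615392/576650390625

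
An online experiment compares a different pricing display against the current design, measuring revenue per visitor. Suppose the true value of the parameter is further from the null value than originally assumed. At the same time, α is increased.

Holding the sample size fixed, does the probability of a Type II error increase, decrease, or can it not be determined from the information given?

The further the true parameter sits from the null value, the more of the Ha sampling distribution falls in the rejection region. With a larger α the critical value moves toward the center, so more of the Ha sampling distribution lies in the rejection region. Both changes push β in the same direction.

It decreases.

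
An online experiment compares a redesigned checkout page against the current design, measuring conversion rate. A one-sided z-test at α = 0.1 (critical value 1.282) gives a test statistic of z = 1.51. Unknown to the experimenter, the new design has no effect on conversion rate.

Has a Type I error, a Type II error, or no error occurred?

The conventional null hypothesis is that the new design has no effect on conversion rate.
Since z = 1.51 > z* = 1.282, H₀ is rejected.
H₀ is true (actually the new design has no effect on conversion rate).
Rejecting a true H₀ is a Type I error.

Type I error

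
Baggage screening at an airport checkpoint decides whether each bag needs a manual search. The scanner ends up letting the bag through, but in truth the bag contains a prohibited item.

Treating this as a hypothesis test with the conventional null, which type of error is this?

Type II error

The null hypothesis here is that the bag contains no prohibited items.
'Letting the bag through' corresponds to failing to reject H₀.
H₀ was not rejected but H₀ is false — a Type II error (false negative).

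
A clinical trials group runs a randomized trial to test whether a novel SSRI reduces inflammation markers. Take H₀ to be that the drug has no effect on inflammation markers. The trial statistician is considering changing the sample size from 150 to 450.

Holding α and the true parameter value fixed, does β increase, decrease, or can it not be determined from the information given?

A larger sample reduces the standard error, pulling the sampling distribution under Ha further from the non-rejection region.

It decreases.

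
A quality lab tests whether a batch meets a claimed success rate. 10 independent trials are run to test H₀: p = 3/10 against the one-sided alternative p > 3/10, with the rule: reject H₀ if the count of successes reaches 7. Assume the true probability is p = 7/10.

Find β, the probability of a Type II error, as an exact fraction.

218993301/625000000

A Type II error is failing to reject when Ha holds: with p = 7/10, β = P(Y ≤ 6).
Summing C(10,j)·(7/10)^j·(3/10)^{10-j} for j = 0..6 gives 218993301/625000000.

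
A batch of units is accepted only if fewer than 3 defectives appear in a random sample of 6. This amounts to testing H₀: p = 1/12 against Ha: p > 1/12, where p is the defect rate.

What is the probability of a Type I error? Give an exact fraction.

Under H₀, Y ~ Binomial(6, 1/12); the Type I error rate is P(Y ≥ 3).
Via the complement, α = 1 − Σ_{j=0}^{2} C(6,j)(1/12)^j(11/12)^{6-j} = 14251/1492992.

14251/1492992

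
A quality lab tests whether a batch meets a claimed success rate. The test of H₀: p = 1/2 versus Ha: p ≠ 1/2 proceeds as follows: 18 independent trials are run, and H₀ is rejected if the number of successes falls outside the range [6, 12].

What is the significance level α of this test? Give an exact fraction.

Under H₀, X ~ Binomial(18, 1/2); α is the probability of landing in either tail, P(X ≤ 5) + P(X ≥ 13).
By symmetry, α = 2·P(X ≤ 5) = 2·(1 + 18 + 153 + 816 + 3060 + 8568)/262144 = 25232/262144 = 1577/16384.

1577/16384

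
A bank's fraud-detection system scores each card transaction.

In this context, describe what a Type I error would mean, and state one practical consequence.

A Type I error would mean concluding that the transaction is fraudulent when in fact the transaction is legitimate. Consequence: a legitimate purchase is declined and the customer's card is frozen.

With the conventional null hypothesis that the transaction is legitimate:
A Type I error is rejecting H₀ when H₀ is true.
Here that means blocking the transaction and freezing the card when actually the transaction is legitimate.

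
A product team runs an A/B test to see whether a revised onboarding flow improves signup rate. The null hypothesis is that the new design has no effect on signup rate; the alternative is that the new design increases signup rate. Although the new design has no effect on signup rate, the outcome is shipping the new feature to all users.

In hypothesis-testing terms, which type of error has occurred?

Type I error

'Shipping the new feature to all users' corresponds to rejecting H₀.
H₀ was rejected but H₀ is true — a Type I error (false positive).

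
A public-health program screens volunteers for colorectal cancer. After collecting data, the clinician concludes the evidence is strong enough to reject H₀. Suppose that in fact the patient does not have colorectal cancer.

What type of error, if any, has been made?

Type I error

The conventional null hypothesis here is that the patient does not have colorectal cancer.
H₀ was rejected, but H₀ is actually true.
Rejecting a true null hypothesis is a Type I error (false positive).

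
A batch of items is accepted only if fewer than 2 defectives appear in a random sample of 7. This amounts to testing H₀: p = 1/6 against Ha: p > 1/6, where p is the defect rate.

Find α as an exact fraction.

7703/23328

α = P(reject H₀ | H₀ true) = P(S ≥ 2 | p = 1/6), S ~ Binomial(7, 1/6).
Computing the lower-tail complement: 1 − 15625/23328 = 7703/23328.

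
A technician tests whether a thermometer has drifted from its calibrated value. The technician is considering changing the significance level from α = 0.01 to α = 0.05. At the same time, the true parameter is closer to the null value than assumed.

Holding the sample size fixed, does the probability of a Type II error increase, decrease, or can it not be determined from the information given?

The first change alone would make β decrease; the second alone would make β increase. Which effect dominates depends on the magnitudes, which are not given.

Cannot be determined from the information given.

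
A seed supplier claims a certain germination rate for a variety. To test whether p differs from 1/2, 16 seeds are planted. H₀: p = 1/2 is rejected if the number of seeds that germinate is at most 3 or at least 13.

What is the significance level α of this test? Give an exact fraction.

697/32768

Under H₀, K ~ Binomial(16, 1/2); α is the probability of landing in either tail, P(K ≤ 3) + P(K ≥ 13).
By symmetry, α = 2·P(K ≤ 3) = 2·(1 + 16 + 120 + 560)/65536 = 1394/65536 = 697/32768.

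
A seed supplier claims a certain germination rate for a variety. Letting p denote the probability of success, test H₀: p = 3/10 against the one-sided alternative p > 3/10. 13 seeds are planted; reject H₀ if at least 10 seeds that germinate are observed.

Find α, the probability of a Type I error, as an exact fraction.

651960009/1000000000000

The Type I error probability is α = P(K ≥ 10) computed under H₀, where K ~ Binomial(13, 3/10).
Adding the binomial terms for j = 10 through 13 with p = 3/10 yields 651960009/1000000000000.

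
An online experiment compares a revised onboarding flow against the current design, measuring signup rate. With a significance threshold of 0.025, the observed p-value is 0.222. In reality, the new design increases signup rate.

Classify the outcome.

Type II error

The conventional null hypothesis is that the new design has no effect on signup rate.
Since p = 0.222 ≥ α = 0.025, H₀ is not rejected.
H₀ is false (actually the new design increases signup rate).
Failing to reject a false H₀ is a Type II error.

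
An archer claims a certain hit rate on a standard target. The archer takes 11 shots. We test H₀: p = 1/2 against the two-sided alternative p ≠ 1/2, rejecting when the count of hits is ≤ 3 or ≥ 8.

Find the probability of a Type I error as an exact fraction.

29/128

α = P(Y ≤ 3 or Y ≥ 8 | p = 1/2), Y ~ Binomial(11, 1/2).
The two tails are symmetric, so α = 2·(1 + 11 + 55 + 165)/2^11 = 464/2048 = 29/128.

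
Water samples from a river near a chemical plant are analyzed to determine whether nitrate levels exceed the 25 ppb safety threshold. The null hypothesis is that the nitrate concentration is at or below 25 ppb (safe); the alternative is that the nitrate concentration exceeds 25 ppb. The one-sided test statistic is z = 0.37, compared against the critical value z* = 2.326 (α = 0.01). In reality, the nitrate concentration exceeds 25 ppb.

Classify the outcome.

Type II error

Since z = 0.37 ≤ z* = 2.326, H₀ is not rejected.
H₀ is false (actually the nitrate concentration exceeds 25 ppb).
Failing to reject a false H₀ is a Type II error.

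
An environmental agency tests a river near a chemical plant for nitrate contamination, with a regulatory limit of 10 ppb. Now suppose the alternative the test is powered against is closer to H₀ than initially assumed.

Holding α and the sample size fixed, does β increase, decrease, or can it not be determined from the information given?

A smaller departure from H₀ means the test statistic under Ha is distributed closer to where it would be under H₀; rejection becomes less likely.

It increases.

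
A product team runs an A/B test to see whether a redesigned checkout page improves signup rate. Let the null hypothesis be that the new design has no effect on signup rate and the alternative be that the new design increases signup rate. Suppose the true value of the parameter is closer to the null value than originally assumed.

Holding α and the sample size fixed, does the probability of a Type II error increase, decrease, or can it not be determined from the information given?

A smaller departure from H₀ means the test statistic under Ha is distributed closer to where it would be under H₀; rejection becomes less likely.

It increases.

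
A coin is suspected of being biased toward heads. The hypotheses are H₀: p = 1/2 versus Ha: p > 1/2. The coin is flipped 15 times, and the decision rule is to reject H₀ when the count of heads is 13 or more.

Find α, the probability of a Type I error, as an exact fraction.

The Type I error probability is α = P(S ≥ 13) computed under H₀, where S ~ Binomial(15, 1/2).
P(S ≥ 13) = [C(15,13) + C(15,14) + C(15,15)] / 2^15 = (105 + 15 + 1) / 32768 = 121/32768.

121/32768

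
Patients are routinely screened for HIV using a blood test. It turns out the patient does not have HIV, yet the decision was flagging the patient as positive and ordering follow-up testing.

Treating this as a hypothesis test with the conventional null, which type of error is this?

The null hypothesis here is that the patient does not have HIV.
'Flagging the patient as positive and ordering follow-up testing' corresponds to rejecting H₀.
H₀ was rejected but H₀ is true — a Type I error (false positive).

Type I error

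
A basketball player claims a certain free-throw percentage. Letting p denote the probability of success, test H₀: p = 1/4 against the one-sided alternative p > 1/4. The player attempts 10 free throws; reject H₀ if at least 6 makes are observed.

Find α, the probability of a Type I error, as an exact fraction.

10343/524288

Under H₀, Y ~ Binomial(10, 1/4), and α = P(Y ≥ 6).
Summing C(10,j)(1/4)^j(3/4)^{10−j} for j = 6,…,10 gives 10343/524288.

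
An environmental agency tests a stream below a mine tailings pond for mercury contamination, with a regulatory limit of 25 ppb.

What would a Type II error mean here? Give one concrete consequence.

With the conventional null hypothesis that the mercury concentration is at or below 25 ppb (safe):
A Type II error is failing to reject H₀ when H₀ is false.
Here that means certifying the site as safe when actually the mercury concentration exceeds 25 ppb.

A Type II error would mean concluding that the mercury concentration is at or below 25 ppb (safe) (or at least failing to establish that the mercury concentration exceeds 25 ppb) when in fact the mercury concentration exceeds 25 ppb. Consequence: a site with unsafe mercury levels is certified clean, and people continue to be exposed.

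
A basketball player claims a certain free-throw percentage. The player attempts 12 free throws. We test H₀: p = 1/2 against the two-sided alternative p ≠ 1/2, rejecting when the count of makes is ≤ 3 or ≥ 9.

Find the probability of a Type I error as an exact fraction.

The significance level is the null-hypothesis probability of the rejection region {≤3} ∪ {≥9}.
By symmetry, α = 2·P(S ≤ 3) = 2·(1 + 12 + 66 + 220)/4096 = 598/4096 = 299/2048.

299/2048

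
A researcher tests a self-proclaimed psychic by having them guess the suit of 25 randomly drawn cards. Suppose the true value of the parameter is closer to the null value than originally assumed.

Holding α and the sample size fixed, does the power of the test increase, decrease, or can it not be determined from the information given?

It decreases.

When the true parameter is near the null value, the test has a harder time distinguishing Ha from H₀.
Since power = 1 − β and β increases, power decreases.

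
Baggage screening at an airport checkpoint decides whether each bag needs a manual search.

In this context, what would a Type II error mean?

A Type II error would mean concluding that the bag contains no prohibited items (or at least failing to establish that the bag contains a prohibited item) when in fact the bag contains a prohibited item.

With the conventional null hypothesis that the bag contains no prohibited items:
A Type II error is failing to reject H₀ when H₀ is false.
Here that means letting the bag through when actually the bag contains a prohibited item.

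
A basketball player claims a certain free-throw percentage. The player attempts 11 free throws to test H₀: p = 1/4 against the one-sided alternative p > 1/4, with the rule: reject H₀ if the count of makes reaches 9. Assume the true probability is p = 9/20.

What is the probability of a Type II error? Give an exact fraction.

A Type II error is failing to reject when Ha holds: with p = 9/20, β = P(Y ≤ 8).
Equivalently, β = 1 − P(Y ≥ 9) = 8070737386943/8192000000000.

8070737386943/8192000000000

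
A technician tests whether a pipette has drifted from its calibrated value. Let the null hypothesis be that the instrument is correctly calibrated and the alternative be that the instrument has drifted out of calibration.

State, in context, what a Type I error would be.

A Type I error is rejecting H₀ when H₀ is true.
Here that means pulling the instrument for recalibration when actually the instrument is correctly calibrated.

A Type I error would mean concluding that the instrument has drifted out of calibration when in fact the instrument is correctly calibrated.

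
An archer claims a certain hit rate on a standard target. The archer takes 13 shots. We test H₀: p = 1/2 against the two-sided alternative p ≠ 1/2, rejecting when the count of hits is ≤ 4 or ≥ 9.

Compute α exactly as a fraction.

1093/4096

The significance level is the null-hypothesis probability of the rejection region {≤4} ∪ {≥9}.
Each tail has probability (1 + 13 + 78 + 286 + 715)/8192; doubling gives α = 2186/8192 = 1093/4096.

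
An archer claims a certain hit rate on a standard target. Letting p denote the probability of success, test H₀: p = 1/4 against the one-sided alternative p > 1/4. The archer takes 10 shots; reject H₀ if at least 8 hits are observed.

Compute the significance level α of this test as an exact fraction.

109/262144

α = P(reject H₀ | H₀ true) = P(K ≥ 8 | p = 1/4), with K ~ Binomial(10, 1/4).
P(K ≥ 8) = Σ_{j=8}^{10} C(10,j)·(1/4)^j·(3/4)^{10-j} = 109/262144.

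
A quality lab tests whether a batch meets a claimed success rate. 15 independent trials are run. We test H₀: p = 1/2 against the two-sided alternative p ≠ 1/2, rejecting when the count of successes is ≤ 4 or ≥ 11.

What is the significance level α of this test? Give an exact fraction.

Under H₀, K ~ Binomial(15, 1/2); α is the probability of landing in either tail, P(K ≤ 4) + P(K ≥ 11).
Each tail has probability (1 + 15 + 105 + 455 + 1365)/32768; doubling gives α = 3882/32768 = 1941/16384.

1941/16384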